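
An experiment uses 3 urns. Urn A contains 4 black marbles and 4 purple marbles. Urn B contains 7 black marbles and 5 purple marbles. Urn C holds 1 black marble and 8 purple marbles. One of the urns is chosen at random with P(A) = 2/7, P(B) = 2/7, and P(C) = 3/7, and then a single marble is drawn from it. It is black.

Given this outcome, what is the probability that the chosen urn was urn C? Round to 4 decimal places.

0.1333

Under each hypothesis, the probability of this draw is: P(data | urn A) = (4/8) = 1/2; P(data | urn B) = (7/12) = 7/12; P(data | urn C) = (1/9) = 1/9.
Multiplying each by its prior: 2/7 · 1/2 = 1/7, 2/7 · 7/12 = 1/6, 3/7 · 1/9 = 1/21; with total 5/14.
Therefore the posterior P(urn C | data) = (1/21) / (5/14) = 2/15.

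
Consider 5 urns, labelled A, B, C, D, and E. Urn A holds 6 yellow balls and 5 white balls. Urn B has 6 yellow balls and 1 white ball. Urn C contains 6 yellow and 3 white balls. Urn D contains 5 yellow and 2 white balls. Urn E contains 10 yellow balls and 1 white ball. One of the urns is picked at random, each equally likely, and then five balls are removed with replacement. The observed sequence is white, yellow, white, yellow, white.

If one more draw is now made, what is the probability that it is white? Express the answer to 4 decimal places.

For each hypothesis, P(data | H) works out to: P(data | urn A) = (5/11)(6/11)(5/11)(6/11)(5/11) = 0.027941; P(data | urn B) = (1/7)(6/7)(1/7)(6/7)(1/7) = 0.002142; P(data | urn C) = (3/9)(6/9)(3/9)(6/9)(3/9) = 0.016461; P(data | urn D) = (2/7)(5/7)(2/7)(5/7)(2/7) = 0.0119; P(data | urn E) = (1/11)(10/11)(1/11)(10/11)(1/11) = 0.00062092.
Weighting by the prior gives 1/5 · 0.027941 = 0.0055883, 1/5 · 0.002142 = 0.00042839, 1/5 · 0.016461 = 0.0032922, 1/5 · 0.0119 = 0.00238, 1/5 · 0.00062092 = 0.00012418; with total 0.011813.
The posterior is then P(urn A | data) = 0.47306, P(urn B | data) = 0.036264, P(urn C | data) = 0.27869, P(urn D | data) = 0.20147, P(urn E | data) = 0.010512.
So P(white next | data) = Σ P(white next | H) P(H | data) = (5/11)(0.47306) + (1/7)(0.036264) + (1/3)(0.27869) + (2/7)(0.20147) + (1/11)(0.010512) = 0.37162.

0.3716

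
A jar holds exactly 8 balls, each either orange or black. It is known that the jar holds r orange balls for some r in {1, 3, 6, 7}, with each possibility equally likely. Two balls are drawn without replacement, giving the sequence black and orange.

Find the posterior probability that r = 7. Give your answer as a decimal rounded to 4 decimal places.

0.1707

Under each hypothesis, the probability of the observed sequence is: P(data | r = 1) = (7/8)(1/7) = 1/8; P(data | r = 3) = (5/8)(3/7) = 15/56; P(data | r = 6) = (2/8)(6/7) = 3/14; P(data | r = 7) = (1/8)(7/7) = 1/8.
Multiplying each by its prior: 1/4 · 1/8 = 1/32, 1/4 · 15/56 = 15/224, 1/4 · 3/14 = 3/56, 1/4 · 1/8 = 1/32; these sum to 41/224.
Hence P(r = 7 | data) = (1/32) / (41/224) = 7/41.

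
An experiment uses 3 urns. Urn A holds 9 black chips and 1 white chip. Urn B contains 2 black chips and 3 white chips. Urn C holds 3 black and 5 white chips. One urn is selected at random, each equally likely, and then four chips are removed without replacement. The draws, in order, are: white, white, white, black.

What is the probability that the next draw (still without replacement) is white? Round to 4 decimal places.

0.2586

The likelihood of the observed sequence under each hypothesis: P(data | urn A) = (1/10)(0/9) = 0; P(data | urn B) = (3/5)(2/4)(1/3)(2/2) = 1/10; P(data | urn C) = (5/8)(4/7)(3/6)(3/5) = 3/28.
The prior-weighted likelihoods are 1/3 · 0 = 0, 1/3 · 1/10 = 1/30, 1/3 · 3/28 = 1/28; these sum to 29/420.
The posterior is then P(urn A | data) = 0, P(urn B | data) = 14/29, P(urn C | data) = 15/29.
The predictive probability is P(white next | data) = (0)(14/29) + (1/2)(15/29) = 15/58.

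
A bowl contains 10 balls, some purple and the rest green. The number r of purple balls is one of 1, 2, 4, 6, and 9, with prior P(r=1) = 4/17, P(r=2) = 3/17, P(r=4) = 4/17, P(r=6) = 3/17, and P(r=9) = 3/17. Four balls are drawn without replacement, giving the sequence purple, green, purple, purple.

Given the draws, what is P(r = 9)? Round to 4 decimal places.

For each hypothesis, P(data | H) works out to: P(data | r = 1) = (1/10)(9/9)(0/8) = 0; P(data | r = 2) = (2/10)(8/9)(1/8)(0/7) = 0; P(data | r = 4) = (4/10)(6/9)(3/8)(2/7) = 1/35; P(data | r = 6) = (6/10)(4/9)(5/8)(4/7) = 2/21; P(data | r = 9) = (9/10)(1/9)(8/8)(7/7) = 1/10.
Multiplying each by its prior: 4/17 · 0 = 0, 3/17 · 0 = 0, 4/17 · 1/35 = 4/595, 3/17 · 2/21 = 2/119, 3/17 · 1/10 = 3/170; with total 7/170.
So P(r = 9 | data) = (3/170) / (7/170) = 3/7.

0.4286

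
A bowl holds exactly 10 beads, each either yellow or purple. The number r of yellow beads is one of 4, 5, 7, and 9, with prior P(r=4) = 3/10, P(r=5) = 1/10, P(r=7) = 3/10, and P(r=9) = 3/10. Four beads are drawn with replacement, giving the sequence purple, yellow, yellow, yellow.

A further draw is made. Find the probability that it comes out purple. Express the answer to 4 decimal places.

For each hypothesis, P(data | H) works out to: P(data | r = 4) = (6/10)(4/10)(4/10)(4/10) = 0.0384; P(data | r = 5) = (5/10)(5/10)(5/10)(5/10) = 0.0625; P(data | r = 7) = (3/10)(7/10)(7/10)(7/10) = 0.1029; P(data | r = 9) = (1/10)(9/10)(9/10)(9/10) = 0.0729.
The prior-weighted likelihoods are 3/10 · 0.0384 = 0.01152, 1/10 · 0.0625 = 0.00625, 3/10 · 0.1029 = 0.03087, 3/10 · 0.0729 = 0.02187; summing to 0.07051.
Normalising, the posterior is P(r = 4 | data) = 0.16338, P(r = 5 | data) = 0.08864, P(r = 7 | data) = 0.43781, P(r = 9 | data) = 0.31017.
The predictive probability is P(purple next | data) = (3/5)(0.16338) + (1/2)(0.08864) + (3/10)(0.43781) + (1/10)(0.31017) = 0.30471.

0.3047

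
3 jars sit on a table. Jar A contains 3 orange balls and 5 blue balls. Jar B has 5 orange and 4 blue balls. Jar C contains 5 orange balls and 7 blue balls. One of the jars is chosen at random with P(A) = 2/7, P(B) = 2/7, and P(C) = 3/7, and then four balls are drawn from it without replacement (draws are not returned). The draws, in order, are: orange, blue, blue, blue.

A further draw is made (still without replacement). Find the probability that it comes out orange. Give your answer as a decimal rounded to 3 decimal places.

The likelihood of the observed sequence under each hypothesis: P(data | jar A) = (3/8)(5/7)(4/6)(3/5) = 0.10714; P(data | jar B) = (5/9)(4/8)(3/7)(2/6) = 0.039683; P(data | jar C) = (5/12)(7/11)(6/10)(5/9) = 0.088384.
Weighting by the prior gives 2/7 · 0.10714 = 0.030612, 2/7 · 0.039683 = 0.011338, 3/7 · 0.088384 = 0.037879; these sum to 0.079829.
Normalising, the posterior is P(jar A | data) = 0.38347, P(jar B | data) = 0.14203, P(jar C | data) = 0.4745.
Averaging over the posterior, P(orange next | data) = (1/2)(0.38347) + (4/5)(0.14203) + (1/2)(0.4745) = 0.54261.

0.543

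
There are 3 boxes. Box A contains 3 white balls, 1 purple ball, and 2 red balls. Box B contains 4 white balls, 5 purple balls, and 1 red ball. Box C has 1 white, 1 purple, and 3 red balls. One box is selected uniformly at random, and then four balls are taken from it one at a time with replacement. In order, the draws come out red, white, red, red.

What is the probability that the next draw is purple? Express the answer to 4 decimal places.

0.1920

For each hypothesis, P(data | H) works out to: P(data | box A) = (2/6)(3/6)(2/6)(2/6) = 0.018519; P(data | box B) = (1/10)(4/10)(1/10)(1/10) = 0.0004; P(data | box C) = (3/5)(1/5)(3/5)(3/5) = 0.0432.
Weighting by the prior gives 1/3 · 0.018519 = 0.0061728, 1/3 · 0.0004 = 0.00013333, 1/3 · 0.0432 = 0.0144; these sum to 0.020706.
The posterior is then P(box A | data) = 0.29812, P(box B | data) = 0.0064393, P(box C | data) = 0.69544.
The predictive probability is P(purple next | data) = (1/6)(0.29812) + (1/2)(0.0064393) + (1/5)(0.69544) = 0.19199.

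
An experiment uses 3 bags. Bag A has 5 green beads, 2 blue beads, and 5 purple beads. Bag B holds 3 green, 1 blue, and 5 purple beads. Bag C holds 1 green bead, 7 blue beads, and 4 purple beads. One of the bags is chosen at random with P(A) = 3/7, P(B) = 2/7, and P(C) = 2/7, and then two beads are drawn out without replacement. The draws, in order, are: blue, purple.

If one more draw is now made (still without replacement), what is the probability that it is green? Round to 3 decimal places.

0.273

The likelihood of the observed sequence under each hypothesis: P(data | bag A) = (2/12)(5/11) = 0.075758; P(data | bag B) = (1/9)(5/8) = 0.069444; P(data | bag C) = (7/12)(4/11) = 0.21212.
Weighting by the prior gives 3/7 · 0.075758 = 0.032468, 2/7 · 0.069444 = 0.019841, 2/7 · 0.21212 = 0.060606; these sum to 0.11291.
Dividing through by the total gives posterior P(bag A | data) = 0.28754, P(bag B | data) = 0.17572, P(bag C | data) = 0.53674.
Averaging over the posterior, P(green next | data) = (1/2)(0.28754) + (3/7)(0.17572) + (1/10)(0.53674) = 0.27275.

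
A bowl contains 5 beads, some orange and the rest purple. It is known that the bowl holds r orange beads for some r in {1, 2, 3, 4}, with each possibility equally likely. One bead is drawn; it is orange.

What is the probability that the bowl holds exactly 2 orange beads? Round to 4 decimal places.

0.2000

For each hypothesis, P(data | H) works out to: P(data | r = 1) = (1/5) = 1/5; P(data | r = 2) = (2/5) = 2/5; P(data | r = 3) = (3/5) = 3/5; P(data | r = 4) = (4/5) = 4/5.
Multiplying each by its prior: 1/4 · 1/5 = 1/20, 1/4 · 2/5 = 1/10, 1/4 · 3/5 = 3/20, 1/4 · 4/5 = 1/5; these sum to 1/2.
So P(r = 2 | data) = (1/10) / (1/2) = 1/5.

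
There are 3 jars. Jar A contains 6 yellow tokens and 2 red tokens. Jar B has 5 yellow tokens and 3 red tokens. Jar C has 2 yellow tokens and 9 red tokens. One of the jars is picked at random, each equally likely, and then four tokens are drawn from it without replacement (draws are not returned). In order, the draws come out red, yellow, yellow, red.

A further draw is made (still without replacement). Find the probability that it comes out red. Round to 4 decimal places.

The likelihood of the observed sequence under each hypothesis: P(data | jar A) = (2/8)(6/7)(5/6)(1/5) = 0.035714; P(data | jar B) = (3/8)(5/7)(4/6)(2/5) = 0.071429; P(data | jar C) = (9/11)(2/10)(1/9)(8/8) = 0.018182.
The prior-weighted likelihoods are 1/3 · 0.035714 = 0.011905, 1/3 · 0.071429 = 0.02381, 1/3 · 0.018182 = 0.0060606; with total 0.041775.
The posterior is then P(jar A | data) = 0.28497, P(jar B | data) = 0.56995, P(jar C | data) = 0.14508.
So P(red next | data) = Σ P(red next | H) P(H | data) = (0)(0.28497) + (1/4)(0.56995) + (1)(0.14508) = 0.28756.

0.2876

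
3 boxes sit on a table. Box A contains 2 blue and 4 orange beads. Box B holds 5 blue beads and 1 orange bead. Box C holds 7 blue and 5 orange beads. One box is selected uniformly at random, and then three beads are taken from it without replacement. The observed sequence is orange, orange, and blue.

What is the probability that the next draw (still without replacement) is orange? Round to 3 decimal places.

The likelihood of the observed sequence under each hypothesis: P(data | box A) = (4/6)(3/5)(2/4) = 1/5; P(data | box B) = (1/6)(0/5) = 0; P(data | box C) = (5/12)(4/11)(7/10) = 7/66.
The prior-weighted likelihoods are 1/3 · 1/5 = 1/15, 1/3 · 0 = 0, 1/3 · 7/66 = 7/198; these sum to 101/990.
Normalising, the posterior is P(box A | data) = 66/101, P(box B | data) = 0, P(box C | data) = 35/101.
Averaging over the posterior, P(orange next | data) = (2/3)(66/101) + (1/3)(35/101) = 167/303.

0.551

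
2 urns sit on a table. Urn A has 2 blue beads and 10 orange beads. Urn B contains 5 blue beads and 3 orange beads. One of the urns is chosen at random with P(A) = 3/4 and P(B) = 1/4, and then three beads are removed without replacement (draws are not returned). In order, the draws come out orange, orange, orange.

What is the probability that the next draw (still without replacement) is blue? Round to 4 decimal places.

Under each hypothesis, the probability of the observed sequence is: P(data | urn A) = (10/12)(9/11)(8/10) = 0.54545; P(data | urn B) = (3/8)(2/7)(1/6) = 0.017857.
Multiplying each by its prior: 3/4 · 0.54545 = 0.40909, 1/4 · 0.017857 = 0.0044643; summing to 0.41356.
Normalising, the posterior is P(urn A | data) = 0.98921, P(urn B | data) = 0.010795.
So P(blue next | data) = Σ P(blue next | H) P(H | data) = (2/9)(0.98921) + (1)(0.010795) = 0.23062.

0.2306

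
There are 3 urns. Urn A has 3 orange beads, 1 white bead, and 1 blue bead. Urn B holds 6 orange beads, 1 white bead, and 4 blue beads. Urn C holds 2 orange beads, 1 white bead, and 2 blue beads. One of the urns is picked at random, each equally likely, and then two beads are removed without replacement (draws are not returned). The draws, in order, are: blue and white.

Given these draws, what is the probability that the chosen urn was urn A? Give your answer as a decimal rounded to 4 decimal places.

0.2683

Compute the likelihood of the observed sequence for each case: P(data | urn A) = (1/5)(1/4) = 1/20; P(data | urn B) = (4/11)(1/10) = 2/55; P(data | urn C) = (2/5)(1/4) = 1/10.
The prior-weighted likelihoods are 1/3 · 1/20 = 1/60, 1/3 · 2/55 = 2/165, 1/3 · 1/10 = 1/30; with total 41/660.
Therefore the posterior P(urn A | data) = (1/60) / (41/660) = 11/41.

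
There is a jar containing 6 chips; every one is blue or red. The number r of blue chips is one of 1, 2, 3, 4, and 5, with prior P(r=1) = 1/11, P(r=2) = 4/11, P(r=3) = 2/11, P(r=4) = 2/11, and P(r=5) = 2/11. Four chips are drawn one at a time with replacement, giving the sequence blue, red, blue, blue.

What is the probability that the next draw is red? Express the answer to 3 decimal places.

For each hypothesis, P(data | H) works out to: P(data | r = 1) = (1/6)(5/6)(1/6)(1/6) = 0.003858; P(data | r = 2) = (2/6)(4/6)(2/6)(2/6) = 0.024691; P(data | r = 3) = (3/6)(3/6)(3/6)(3/6) = 0.0625; P(data | r = 4) = (4/6)(2/6)(4/6)(4/6) = 0.098765; P(data | r = 5) = (5/6)(1/6)(5/6)(5/6) = 0.096451.
The prior-weighted likelihoods are 1/11 · 0.003858 = 0.00035073, 4/11 · 0.024691 = 0.0089787, 2/11 · 0.0625 = 0.011364, 2/11 · 0.098765 = 0.017957, 2/11 · 0.096451 = 0.017536; these sum to 0.056187.
The posterior is then P(r = 1 | data) = 0.0062422, P(r = 2 | data) = 0.1598, P(r = 3 | data) = 0.20225, P(r = 4 | data) = 0.3196, P(r = 5 | data) = 0.31211.
Averaging over the posterior, P(red next | data) = (5/6)(0.0062422) + (2/3)(0.1598) + (1/2)(0.20225) + (1/3)(0.3196) + (1/6)(0.31211) = 0.37141.

0.371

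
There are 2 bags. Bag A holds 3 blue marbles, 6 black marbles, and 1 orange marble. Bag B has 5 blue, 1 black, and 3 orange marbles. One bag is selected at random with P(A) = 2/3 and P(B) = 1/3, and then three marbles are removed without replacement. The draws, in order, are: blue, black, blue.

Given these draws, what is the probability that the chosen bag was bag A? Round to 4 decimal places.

The likelihood of the observed sequence under each hypothesis: P(data | bag A) = (3/10)(6/9)(2/8) = 1/20; P(data | bag B) = (5/9)(1/8)(4/7) = 5/126.
The prior-weighted likelihoods are 2/3 · 1/20 = 1/30, 1/3 · 5/126 = 5/378; summing to 44/945.
Hence P(bag A | data) = (1/30) / (44/945) = 63/88.

0.7159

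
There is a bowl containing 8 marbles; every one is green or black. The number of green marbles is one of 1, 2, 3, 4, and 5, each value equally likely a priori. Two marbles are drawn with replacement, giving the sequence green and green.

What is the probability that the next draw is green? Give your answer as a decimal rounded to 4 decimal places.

0.5114

The likelihood of the observed sequence under each hypothesis: P(data | r = 1) = (1/8)(1/8) = 1/64; P(data | r = 2) = (2/8)(2/8) = 1/16; P(data | r = 3) = (3/8)(3/8) = 9/64; P(data | r = 4) = (4/8)(4/8) = 1/4; P(data | r = 5) = (5/8)(5/8) = 25/64.
Weighting by the prior gives 1/5 · 1/64 = 1/320, 1/5 · 1/16 = 1/80, 1/5 · 9/64 = 9/320, 1/5 · 1/4 = 1/20, 1/5 · 25/64 = 5/64; summing to 11/64.
The posterior is then P(r = 1 | data) = 1/55, P(r = 2 | data) = 4/55, P(r = 3 | data) = 9/55, P(r = 4 | data) = 16/55, P(r = 5 | data) = 5/11.
Averaging over the posterior, P(green next | data) = (1/8)(1/55) + (1/4)(4/55) + (3/8)(9/55) + (1/2)(16/55) + (5/8)(5/11) = 45/88.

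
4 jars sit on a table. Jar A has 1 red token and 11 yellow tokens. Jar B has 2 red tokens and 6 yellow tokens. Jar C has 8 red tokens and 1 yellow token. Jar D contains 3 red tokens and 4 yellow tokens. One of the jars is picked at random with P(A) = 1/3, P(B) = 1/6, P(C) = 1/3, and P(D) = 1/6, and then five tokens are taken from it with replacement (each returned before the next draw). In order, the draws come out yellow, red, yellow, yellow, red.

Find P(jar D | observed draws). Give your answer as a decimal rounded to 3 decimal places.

0.466

Under each hypothesis, the probability of the observed sequence is: P(data | jar A) = (11/12)(1/12)(11/12)(11/12)(1/12) = 0.005349; P(data | jar B) = (6/8)(2/8)(6/8)(6/8)(2/8) = 0.026367; P(data | jar C) = (1/9)(8/9)(1/9)(1/9)(8/9) = 0.0010838; P(data | jar D) = (4/7)(3/7)(4/7)(4/7)(3/7) = 0.034271.
Weighting by the prior gives 1/3 · 0.005349 = 0.001783, 1/6 · 0.026367 = 0.0043945, 1/3 · 0.0010838 = 0.00036128, 1/6 · 0.034271 = 0.0057119; with total 0.012251.
Therefore the posterior P(jar D | data) = (0.0057119) / (0.012251) = 0.46625.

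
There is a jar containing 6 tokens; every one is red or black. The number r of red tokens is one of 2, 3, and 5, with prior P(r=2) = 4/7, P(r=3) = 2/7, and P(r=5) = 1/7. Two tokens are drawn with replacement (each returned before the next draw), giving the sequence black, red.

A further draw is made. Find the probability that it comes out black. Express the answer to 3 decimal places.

0.567

The likelihood of the observed sequence under each hypothesis: P(data | r = 2) = (4/6)(2/6) = 2/9; P(data | r = 3) = (3/6)(3/6) = 1/4; P(data | r = 5) = (1/6)(5/6) = 5/36.
The prior-weighted likelihoods are 4/7 · 2/9 = 8/63, 2/7 · 1/4 = 1/14, 1/7 · 5/36 = 5/252; with total 55/252.
The posterior is then P(r = 2 | data) = 32/55, P(r = 3 | data) = 18/55, P(r = 5 | data) = 1/11.
So P(black next | data) = Σ P(black next | H) P(H | data) = (2/3)(32/55) + (1/2)(18/55) + (1/6)(1/11) = 17/30.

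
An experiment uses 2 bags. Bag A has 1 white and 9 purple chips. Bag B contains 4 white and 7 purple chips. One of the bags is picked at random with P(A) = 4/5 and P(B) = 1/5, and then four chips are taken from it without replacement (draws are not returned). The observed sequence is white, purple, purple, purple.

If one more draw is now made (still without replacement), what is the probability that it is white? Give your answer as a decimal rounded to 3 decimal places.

The likelihood of the observed sequence under each hypothesis: P(data | bag A) = (1/10)(9/9)(8/8)(7/7) = 0.1; P(data | bag B) = (4/11)(7/10)(6/9)(5/8) = 0.10606.
The prior-weighted likelihoods are 4/5 · 0.1 = 0.08, 1/5 · 0.10606 = 0.021212; summing to 0.10121.
The posterior is then P(bag A | data) = 0.79042, P(bag B | data) = 0.20958.
The predictive probability is P(white next | data) = (0)(0.79042) + (3/7)(0.20958) = 0.08982.

0.090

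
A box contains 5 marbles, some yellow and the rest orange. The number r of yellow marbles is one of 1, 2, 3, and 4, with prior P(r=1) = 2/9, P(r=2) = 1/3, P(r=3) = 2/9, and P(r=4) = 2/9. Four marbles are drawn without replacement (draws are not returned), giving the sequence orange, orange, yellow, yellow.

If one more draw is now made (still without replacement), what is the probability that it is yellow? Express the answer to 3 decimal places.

Under each hypothesis, the probability of the observed sequence is: P(data | r = 1) = (4/5)(3/4)(1/3)(0/2) = 0; P(data | r = 2) = (3/5)(2/4)(2/3)(1/2) = 1/10; P(data | r = 3) = (2/5)(1/4)(3/3)(2/2) = 1/10; P(data | r = 4) = (1/5)(0/4) = 0.
Weighting by the prior gives 2/9 · 0 = 0, 1/3 · 1/10 = 1/30, 2/9 · 1/10 = 1/45, 2/9 · 0 = 0; with total 1/18.
Normalising, the posterior is P(r = 1 | data) = 0, P(r = 2 | data) = 3/5, P(r = 3 | data) = 2/5, P(r = 4 | data) = 0.
The predictive probability is P(yellow next | data) = (0)(3/5) + (1)(2/5) = 2/5.

0.400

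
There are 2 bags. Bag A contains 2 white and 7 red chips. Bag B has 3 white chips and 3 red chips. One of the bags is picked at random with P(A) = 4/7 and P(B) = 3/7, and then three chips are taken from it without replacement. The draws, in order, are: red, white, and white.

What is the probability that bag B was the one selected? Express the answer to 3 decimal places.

For each hypothesis, P(data | H) works out to: P(data | bag A) = (7/9)(2/8)(1/7) = 0.027778; P(data | bag B) = (3/6)(3/5)(2/4) = 0.15.
The prior-weighted likelihoods are 4/7 · 0.027778 = 0.015873, 3/7 · 0.15 = 0.064286; with total 0.080159.
So P(bag B | data) = (0.064286) / (0.080159) = 0.80198.

0.802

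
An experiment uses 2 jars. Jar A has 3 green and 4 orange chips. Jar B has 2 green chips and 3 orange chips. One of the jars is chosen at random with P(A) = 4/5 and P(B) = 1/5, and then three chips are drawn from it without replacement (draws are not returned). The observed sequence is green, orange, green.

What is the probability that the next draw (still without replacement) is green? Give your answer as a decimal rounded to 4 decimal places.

Compute the likelihood of the observed sequence for each case: P(data | jar A) = (3/7)(4/6)(2/5) = 4/35; P(data | jar B) = (2/5)(3/4)(1/3) = 1/10.
Weighting by the prior gives 4/5 · 4/35 = 16/175, 1/5 · 1/10 = 1/50; summing to 39/350.
Normalising, the posterior is P(jar A | data) = 32/39, P(jar B | data) = 7/39.
So P(green next | data) = Σ P(green next | H) P(H | data) = (1/4)(32/39) + (0)(7/39) = 8/39.

0.2051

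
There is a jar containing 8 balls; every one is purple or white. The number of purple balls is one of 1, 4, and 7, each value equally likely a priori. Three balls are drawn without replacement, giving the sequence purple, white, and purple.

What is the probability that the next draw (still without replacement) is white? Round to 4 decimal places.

The likelihood of the observed sequence under each hypothesis: P(data | r = 1) = (1/8)(7/7)(0/6) = 0; P(data | r = 4) = (4/8)(4/7)(3/6) = 1/7; P(data | r = 7) = (7/8)(1/7)(6/6) = 1/8.
The prior-weighted likelihoods are 1/3 · 0 = 0, 1/3 · 1/7 = 1/21, 1/3 · 1/8 = 1/24; summing to 5/56.
The posterior is then P(r = 1 | data) = 0, P(r = 4 | data) = 8/15, P(r = 7 | data) = 7/15.
The predictive probability is P(white next | data) = (3/5)(8/15) + (0)(7/15) = 8/25.

0.3200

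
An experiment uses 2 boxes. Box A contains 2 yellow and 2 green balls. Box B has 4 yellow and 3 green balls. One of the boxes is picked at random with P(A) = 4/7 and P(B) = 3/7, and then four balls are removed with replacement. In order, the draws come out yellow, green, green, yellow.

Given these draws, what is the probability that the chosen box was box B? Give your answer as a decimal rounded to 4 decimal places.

0.4185

Compute the likelihood of the observed sequence for each case: P(data | box A) = (2/4)(2/4)(2/4)(2/4) = 0.0625; P(data | box B) = (4/7)(3/7)(3/7)(4/7) = 0.059975.
The prior-weighted likelihoods are 4/7 · 0.0625 = 0.035714, 3/7 · 0.059975 = 0.025704; with total 0.061418.
So P(box B | data) = (0.025704) / (0.061418) = 0.4185.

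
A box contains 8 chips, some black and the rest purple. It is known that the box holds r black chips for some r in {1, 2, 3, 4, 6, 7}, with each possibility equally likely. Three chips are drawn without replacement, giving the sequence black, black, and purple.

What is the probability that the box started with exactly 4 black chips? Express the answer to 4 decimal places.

Compute the likelihood of the observed sequence for each case: P(data | r = 1) = (1/8)(0/7) = 0; P(data | r = 2) = (2/8)(1/7)(6/6) = 1/28; P(data | r = 3) = (3/8)(2/7)(5/6) = 5/56; P(data | r = 4) = (4/8)(3/7)(4/6) = 1/7; P(data | r = 6) = (6/8)(5/7)(2/6) = 5/28; P(data | r = 7) = (7/8)(6/7)(1/6) = 1/8.
The prior-weighted likelihoods are 1/6 · 0 = 0, 1/6 · 1/28 = 1/168, 1/6 · 5/56 = 5/336, 1/6 · 1/7 = 1/42, 1/6 · 5/28 = 5/168, 1/6 · 1/8 = 1/48; these sum to 2/21.
Hence P(r = 4 | data) = (1/42) / (2/21) = 1/4.

0.2500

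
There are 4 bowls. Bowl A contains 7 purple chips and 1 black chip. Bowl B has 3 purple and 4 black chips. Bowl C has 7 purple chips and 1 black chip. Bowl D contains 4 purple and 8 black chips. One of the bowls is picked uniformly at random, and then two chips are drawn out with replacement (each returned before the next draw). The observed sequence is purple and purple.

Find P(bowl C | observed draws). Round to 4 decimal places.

Compute the likelihood of the observed sequence for each case: P(data | bowl A) = (7/8)(7/8) = 0.76562; P(data | bowl B) = (3/7)(3/7) = 0.18367; P(data | bowl C) = (7/8)(7/8) = 0.76562; P(data | bowl D) = (4/12)(4/12) = 0.11111.
Weighting by the prior gives 1/4 · 0.76562 = 0.19141, 1/4 · 0.18367 = 0.045918, 1/4 · 0.76562 = 0.19141, 1/4 · 0.11111 = 0.027778; summing to 0.45651.
Hence P(bowl C | data) = (0.19141) / (0.45651) = 0.41928.

0.4193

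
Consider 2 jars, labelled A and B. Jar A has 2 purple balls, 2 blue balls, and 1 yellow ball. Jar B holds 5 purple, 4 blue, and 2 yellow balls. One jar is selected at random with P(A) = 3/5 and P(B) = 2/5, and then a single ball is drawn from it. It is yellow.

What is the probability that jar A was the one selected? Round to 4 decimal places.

0.6226

Compute the likelihood of this draw for each case: P(data | jar A) = (1/5) = 1/5; P(data | jar B) = (2/11) = 2/11.
Multiplying each by its prior: 3/5 · 1/5 = 3/25, 2/5 · 2/11 = 4/55; these sum to 53/275.
Hence P(jar A | data) = (3/25) / (53/275) = 33/53.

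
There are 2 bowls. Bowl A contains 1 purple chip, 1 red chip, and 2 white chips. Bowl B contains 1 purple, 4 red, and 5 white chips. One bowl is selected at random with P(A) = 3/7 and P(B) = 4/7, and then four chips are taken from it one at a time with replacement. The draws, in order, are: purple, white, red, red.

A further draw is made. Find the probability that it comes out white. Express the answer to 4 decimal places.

0.5000

For each hypothesis, P(data | H) works out to: P(data | bowl A) = (1/4)(2/4)(1/4)(1/4) = 0.0078125; P(data | bowl B) = (1/10)(5/10)(4/10)(4/10) = 0.008.
The prior-weighted likelihoods are 3/7 · 0.0078125 = 0.0033482, 4/7 · 0.008 = 0.0045714; these sum to 0.0079196.
Dividing through by the total gives posterior P(bowl A | data) = 0.42277, P(bowl B | data) = 0.57723.
The predictive probability is P(white next | data) = (1/2)(0.42277) + (1/2)(0.57723) = 0.5.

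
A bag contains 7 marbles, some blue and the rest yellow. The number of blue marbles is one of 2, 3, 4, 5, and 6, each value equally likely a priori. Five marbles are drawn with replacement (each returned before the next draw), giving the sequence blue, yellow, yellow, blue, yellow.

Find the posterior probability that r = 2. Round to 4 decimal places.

Compute the likelihood of the observed sequence for each case: P(data | r = 2) = (2/7)(5/7)(5/7)(2/7)(5/7) = 0.02975; P(data | r = 3) = (3/7)(4/7)(4/7)(3/7)(4/7) = 0.034271; P(data | r = 4) = (4/7)(3/7)(3/7)(4/7)(3/7) = 0.025704; P(data | r = 5) = (5/7)(2/7)(2/7)(5/7)(2/7) = 0.0119; P(data | r = 6) = (6/7)(1/7)(1/7)(6/7)(1/7) = 0.002142.
Multiplying each by its prior: 1/5 · 0.02975 = 0.0059499, 1/5 · 0.034271 = 0.0068543, 1/5 · 0.025704 = 0.0051407, 1/5 · 0.0119 = 0.00238, 1/5 · 0.002142 = 0.00042839; these sum to 0.020753.
Therefore the posterior P(r = 2 | data) = (0.0059499) / (0.020753) = 0.2867.

0.2867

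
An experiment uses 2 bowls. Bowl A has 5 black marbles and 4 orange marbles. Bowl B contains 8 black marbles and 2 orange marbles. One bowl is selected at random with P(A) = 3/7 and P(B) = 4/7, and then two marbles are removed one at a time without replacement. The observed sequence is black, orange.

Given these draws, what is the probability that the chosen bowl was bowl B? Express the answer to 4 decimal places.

Under each hypothesis, the probability of the observed sequence is: P(data | bowl A) = (5/9)(4/8) = 5/18; P(data | bowl B) = (8/10)(2/9) = 8/45.
The prior-weighted likelihoods are 3/7 · 5/18 = 5/42, 4/7 · 8/45 = 32/315; these sum to 139/630.
Hence P(bowl B | data) = (32/315) / (139/630) = 64/139.

0.4604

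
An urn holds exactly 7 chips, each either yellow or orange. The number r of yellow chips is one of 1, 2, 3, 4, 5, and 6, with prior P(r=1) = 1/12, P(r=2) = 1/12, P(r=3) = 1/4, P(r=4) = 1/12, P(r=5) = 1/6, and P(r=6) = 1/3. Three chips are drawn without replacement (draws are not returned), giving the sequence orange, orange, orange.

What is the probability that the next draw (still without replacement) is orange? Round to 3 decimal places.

Compute the likelihood of the observed sequence for each case: P(data | r = 1) = (6/7)(5/6)(4/5) = 4/7; P(data | r = 2) = (5/7)(4/6)(3/5) = 2/7; P(data | r = 3) = (4/7)(3/6)(2/5) = 4/35; P(data | r = 4) = (3/7)(2/6)(1/5) = 1/35; P(data | r = 5) = (2/7)(1/6)(0/5) = 0; P(data | r = 6) = (1/7)(0/6) = 0.
Multiplying each by its prior: 1/12 · 4/7 = 1/21, 1/12 · 2/7 = 1/42, 1/4 · 4/35 = 1/35, 1/12 · 1/35 = 1/420, 1/6 · 0 = 0, 1/3 · 0 = 0; these sum to 43/420.
The posterior is then P(r = 1 | data) = 20/43, P(r = 2 | data) = 10/43, P(r = 3 | data) = 12/43, P(r = 4 | data) = 1/43, P(r = 5 | data) = 0, P(r = 6 | data) = 0.
So P(orange next | data) = Σ P(orange next | H) P(H | data) = (3/4)(20/43) + (1/2)(10/43) + (1/4)(12/43) + (0)(1/43) = 23/43.

0.535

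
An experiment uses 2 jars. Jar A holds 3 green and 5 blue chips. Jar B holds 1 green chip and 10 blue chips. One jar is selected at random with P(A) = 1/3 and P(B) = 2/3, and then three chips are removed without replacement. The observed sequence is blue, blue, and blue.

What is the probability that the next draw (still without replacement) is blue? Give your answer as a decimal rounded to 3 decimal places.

The likelihood of the observed sequence under each hypothesis: P(data | jar A) = (5/8)(4/7)(3/6) = 5/28; P(data | jar B) = (10/11)(9/10)(8/9) = 8/11.
Multiplying each by its prior: 1/3 · 5/28 = 5/84, 2/3 · 8/11 = 16/33; with total 503/924.
Normalising, the posterior is P(jar A | data) = 55/503, P(jar B | data) = 448/503.
The predictive probability is P(blue next | data) = (2/5)(55/503) + (7/8)(448/503) = 414/503.

0.823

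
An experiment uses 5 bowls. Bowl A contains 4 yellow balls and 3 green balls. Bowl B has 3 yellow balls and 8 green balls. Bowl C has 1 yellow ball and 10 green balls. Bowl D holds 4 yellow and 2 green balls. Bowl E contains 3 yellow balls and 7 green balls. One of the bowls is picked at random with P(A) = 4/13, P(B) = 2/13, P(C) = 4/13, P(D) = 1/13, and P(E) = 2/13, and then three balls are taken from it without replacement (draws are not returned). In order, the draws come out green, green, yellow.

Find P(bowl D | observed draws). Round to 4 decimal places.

0.0423

The likelihood of the observed sequence under each hypothesis: P(data | bowl A) = (3/7)(2/6)(4/5) = 0.11429; P(data | bowl B) = (8/11)(7/10)(3/9) = 0.1697; P(data | bowl C) = (10/11)(9/10)(1/9) = 0.090909; P(data | bowl D) = (2/6)(1/5)(4/4) = 0.066667; P(data | bowl E) = (7/10)(6/9)(3/8) = 0.175.
Weighting by the prior gives 4/13 · 0.11429 = 0.035165, 2/13 · 0.1697 = 0.026107, 4/13 · 0.090909 = 0.027972, 1/13 · 0.066667 = 0.0051282, 2/13 · 0.175 = 0.026923; with total 0.1213.
Hence P(bowl D | data) = (0.0051282) / (0.1213) = 0.042279.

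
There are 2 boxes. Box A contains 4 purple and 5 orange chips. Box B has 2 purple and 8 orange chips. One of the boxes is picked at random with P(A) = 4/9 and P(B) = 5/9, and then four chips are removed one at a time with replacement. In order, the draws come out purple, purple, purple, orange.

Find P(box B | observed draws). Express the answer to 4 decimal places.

Under each hypothesis, the probability of the observed sequence is: P(data | box A) = (4/9)(4/9)(4/9)(5/9) = 0.048773; P(data | box B) = (2/10)(2/10)(2/10)(8/10) = 0.0064.
Multiplying each by its prior: 4/9 · 0.048773 = 0.021677, 5/9 · 0.0064 = 0.0035556; summing to 0.025232.
So P(box B | data) = (0.0035556) / (0.025232) = 0.14091.

0.1409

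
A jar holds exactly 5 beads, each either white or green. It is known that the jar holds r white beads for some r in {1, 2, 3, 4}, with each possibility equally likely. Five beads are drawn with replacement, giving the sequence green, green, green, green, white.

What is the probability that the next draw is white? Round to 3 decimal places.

0.315

For each hypothesis, P(data | H) works out to: P(data | r = 1) = (4/5)(4/5)(4/5)(4/5)(1/5) = 0.08192; P(data | r = 2) = (3/5)(3/5)(3/5)(3/5)(2/5) = 0.05184; P(data | r = 3) = (2/5)(2/5)(2/5)(2/5)(3/5) = 0.01536; P(data | r = 4) = (1/5)(1/5)(1/5)(1/5)(4/5) = 0.00128.
Weighting by the prior gives 1/4 · 0.08192 = 0.02048, 1/4 · 0.05184 = 0.01296, 1/4 · 0.01536 = 0.00384, 1/4 · 0.00128 = 0.00032; summing to 0.0376.
Normalising, the posterior is P(r = 1 | data) = 0.54468, P(r = 2 | data) = 0.34468, P(r = 3 | data) = 0.10213, P(r = 4 | data) = 0.0085106.
Averaging over the posterior, P(white next | data) = (1/5)(0.54468) + (2/5)(0.34468) + (3/5)(0.10213) + (4/5)(0.0085106) = 0.31489.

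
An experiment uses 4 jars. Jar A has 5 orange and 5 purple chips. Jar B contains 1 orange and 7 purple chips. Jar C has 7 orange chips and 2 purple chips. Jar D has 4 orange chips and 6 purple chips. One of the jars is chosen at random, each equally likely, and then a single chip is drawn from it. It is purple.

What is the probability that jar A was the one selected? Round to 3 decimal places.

Under each hypothesis, the probability of this draw is: P(data | jar A) = (5/10) = 0.5; P(data | jar B) = (7/8) = 0.875; P(data | jar C) = (2/9) = 0.22222; P(data | jar D) = (6/10) = 0.6.
Multiplying each by its prior: 1/4 · 0.5 = 0.125, 1/4 · 0.875 = 0.21875, 1/4 · 0.22222 = 0.055556, 1/4 · 0.6 = 0.15; with total 0.54931.
By Bayes' rule, P(jar A | data) = (0.125) / (0.54931) = 0.22756.

0.228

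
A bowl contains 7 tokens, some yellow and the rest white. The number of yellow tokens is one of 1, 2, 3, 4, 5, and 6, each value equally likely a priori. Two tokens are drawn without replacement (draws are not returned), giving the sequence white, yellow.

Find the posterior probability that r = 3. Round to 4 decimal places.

0.2143

Compute the likelihood of the observed sequence for each case: P(data | r = 1) = (6/7)(1/6) = 1/7; P(data | r = 2) = (5/7)(2/6) = 5/21; P(data | r = 3) = (4/7)(3/6) = 2/7; P(data | r = 4) = (3/7)(4/6) = 2/7; P(data | r = 5) = (2/7)(5/6) = 5/21; P(data | r = 6) = (1/7)(6/6) = 1/7.
Weighting by the prior gives 1/6 · 1/7 = 1/42, 1/6 · 5/21 = 5/126, 1/6 · 2/7 = 1/21, 1/6 · 2/7 = 1/21, 1/6 · 5/21 = 5/126, 1/6 · 1/7 = 1/42; summing to 2/9.
Therefore the posterior P(r = 3 | data) = (1/21) / (2/9) = 3/14.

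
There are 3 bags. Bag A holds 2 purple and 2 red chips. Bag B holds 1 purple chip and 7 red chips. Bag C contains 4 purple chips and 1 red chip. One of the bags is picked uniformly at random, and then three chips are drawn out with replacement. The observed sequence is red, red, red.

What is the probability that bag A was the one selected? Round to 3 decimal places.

Under each hypothesis, the probability of the observed sequence is: P(data | bag A) = (2/4)(2/4)(2/4) = 0.125; P(data | bag B) = (7/8)(7/8)(7/8) = 0.66992; P(data | bag C) = (1/5)(1/5)(1/5) = 0.008.
Multiplying each by its prior: 1/3 · 0.125 = 0.041667, 1/3 · 0.66992 = 0.22331, 1/3 · 0.008 = 0.0026667; summing to 0.26764.
So P(bag A | data) = (0.041667) / (0.26764) = 0.15568.

0.156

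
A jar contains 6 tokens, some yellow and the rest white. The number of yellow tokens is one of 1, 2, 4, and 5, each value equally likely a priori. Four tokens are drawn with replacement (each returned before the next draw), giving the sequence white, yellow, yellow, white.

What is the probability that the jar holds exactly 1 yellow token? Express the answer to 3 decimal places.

0.140

The likelihood of the observed sequence under each hypothesis: P(data | r = 1) = (5/6)(1/6)(1/6)(5/6) = 0.01929; P(data | r = 2) = (4/6)(2/6)(2/6)(4/6) = 0.049383; P(data | r = 4) = (2/6)(4/6)(4/6)(2/6) = 0.049383; P(data | r = 5) = (1/6)(5/6)(5/6)(1/6) = 0.01929.
Weighting by the prior gives 1/4 · 0.01929 = 0.0048225, 1/4 · 0.049383 = 0.012346, 1/4 · 0.049383 = 0.012346, 1/4 · 0.01929 = 0.0048225; summing to 0.034336.
Hence P(r = 1 | data) = (0.0048225) / (0.034336) = 0.14045.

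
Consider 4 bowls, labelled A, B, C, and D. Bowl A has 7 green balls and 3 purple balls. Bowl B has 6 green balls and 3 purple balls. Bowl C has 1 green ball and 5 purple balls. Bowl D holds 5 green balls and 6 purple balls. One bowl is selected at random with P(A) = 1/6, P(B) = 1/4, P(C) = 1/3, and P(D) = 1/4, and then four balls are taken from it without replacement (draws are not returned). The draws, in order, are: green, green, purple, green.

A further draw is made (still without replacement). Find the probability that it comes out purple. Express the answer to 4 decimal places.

0.4352

Compute the likelihood of the observed sequence for each case: P(data | bowl A) = (7/10)(6/9)(3/8)(5/7) = 0.125; P(data | bowl B) = (6/9)(5/8)(3/7)(4/6) = 0.11905; P(data | bowl C) = (1/6)(0/5) = 0; P(data | bowl D) = (5/11)(4/10)(6/9)(3/8) = 0.045455.
Weighting by the prior gives 1/6 · 0.125 = 0.020833, 1/4 · 0.11905 = 0.029762, 1/3 · 0 = 0, 1/4 · 0.045455 = 0.011364; summing to 0.061959.
The posterior is then P(bowl A | data) = 0.33624, P(bowl B | data) = 0.48035, P(bowl C | data) = 0, P(bowl D | data) = 0.18341.
So P(purple next | data) = Σ P(purple next | H) P(H | data) = (1/3)(0.33624) + (2/5)(0.48035) + (5/7)(0.18341) = 0.43523.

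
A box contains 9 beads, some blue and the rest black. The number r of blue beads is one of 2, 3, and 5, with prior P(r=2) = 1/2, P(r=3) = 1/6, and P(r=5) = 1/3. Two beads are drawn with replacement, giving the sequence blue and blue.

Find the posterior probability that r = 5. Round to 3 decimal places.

Under each hypothesis, the probability of the observed sequence is: P(data | r = 2) = (2/9)(2/9) = 4/81; P(data | r = 3) = (3/9)(3/9) = 1/9; P(data | r = 5) = (5/9)(5/9) = 25/81.
The prior-weighted likelihoods are 1/2 · 4/81 = 2/81, 1/6 · 1/9 = 1/54, 1/3 · 25/81 = 25/243; with total 71/486.
Hence P(r = 5 | data) = (25/243) / (71/486) = 50/71.

0.704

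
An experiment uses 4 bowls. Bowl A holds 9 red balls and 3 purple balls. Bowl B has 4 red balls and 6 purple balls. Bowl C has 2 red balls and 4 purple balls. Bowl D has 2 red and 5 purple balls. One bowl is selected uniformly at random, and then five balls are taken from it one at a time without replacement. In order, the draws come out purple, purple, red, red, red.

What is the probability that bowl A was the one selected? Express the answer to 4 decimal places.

0.5720

The likelihood of the observed sequence under each hypothesis: P(data | bowl A) = (3/12)(2/11)(9/10)(8/9)(7/8) = 0.031818; P(data | bowl B) = (6/10)(5/9)(4/8)(3/7)(2/6) = 0.02381; P(data | bowl C) = (4/6)(3/5)(2/4)(1/3)(0/2) = 0; P(data | bowl D) = (5/7)(4/6)(2/5)(1/4)(0/3) = 0.
The prior-weighted likelihoods are 1/4 · 0.031818 = 0.0079545, 1/4 · 0.02381 = 0.0059524, 1/4 · 0 = 0, 1/4 · 0 = 0; summing to 0.013907.
By Bayes' rule, P(bowl A | data) = (0.0079545) / (0.013907) = 0.57198.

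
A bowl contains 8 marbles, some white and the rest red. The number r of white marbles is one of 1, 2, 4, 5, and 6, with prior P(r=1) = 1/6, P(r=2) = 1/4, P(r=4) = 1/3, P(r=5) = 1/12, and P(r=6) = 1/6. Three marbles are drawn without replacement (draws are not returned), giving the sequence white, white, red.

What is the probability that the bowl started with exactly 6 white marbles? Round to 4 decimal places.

0.2941

Under each hypothesis, the probability of the observed sequence is: P(data | r = 1) = (1/8)(0/7) = 0; P(data | r = 2) = (2/8)(1/7)(6/6) = 1/28; P(data | r = 4) = (4/8)(3/7)(4/6) = 1/7; P(data | r = 5) = (5/8)(4/7)(3/6) = 5/28; P(data | r = 6) = (6/8)(5/7)(2/6) = 5/28.
Multiplying each by its prior: 1/6 · 0 = 0, 1/4 · 1/28 = 1/112, 1/3 · 1/7 = 1/21, 1/12 · 5/28 = 5/336, 1/6 · 5/28 = 5/168; these sum to 17/168.
By Bayes' rule, P(r = 6 | data) = (5/168) / (17/168) = 5/17.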